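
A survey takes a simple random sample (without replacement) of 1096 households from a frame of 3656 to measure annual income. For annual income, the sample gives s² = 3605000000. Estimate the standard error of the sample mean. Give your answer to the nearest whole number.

Under SRS without replacement, Var(ȳ) = (1 − f)·s²/n with f = n/N = 1096/3656 = 0.29978118.
Var(ȳ) = (1 − 0.29978118)·3605000000/1096 = 0.70021882·3.2892336 × 10^6 = 2.3031832 × 10^6.
SE(ȳ) = √(2.3031832 × 10^6) = 1518.

1518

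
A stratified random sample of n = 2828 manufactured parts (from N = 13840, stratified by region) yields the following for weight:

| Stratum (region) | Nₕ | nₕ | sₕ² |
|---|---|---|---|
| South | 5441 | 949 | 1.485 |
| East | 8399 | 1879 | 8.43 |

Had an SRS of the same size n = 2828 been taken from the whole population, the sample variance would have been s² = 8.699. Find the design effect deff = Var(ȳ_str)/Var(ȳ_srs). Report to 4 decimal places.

0.6056

Var(ȳ_str) = Σ Wₕ²(1−fₕ)sₕ²/nₕ with Wₕ = Nₕ/13840:
  South: (5441/13840)²·(1−949/5441)·1.485/949 = 1.9966711 × 10^-4
  East: (8399/13840)²·(1−1879/8399)·8.43/1879 = 0.0012826371
  → Var(ȳ_str) = 0.0014823042.
Var(ȳ_srs) = (1 − 2828/13840)·8.699/2828 = 0.002447485.
deff = 0.0014823042 / 0.002447485 = 0.6056.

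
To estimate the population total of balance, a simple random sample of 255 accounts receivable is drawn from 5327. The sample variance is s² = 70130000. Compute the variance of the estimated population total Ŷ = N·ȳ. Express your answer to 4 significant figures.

7.431 × 10^12

Var(Ŷ) = N²·Var(ȳ) = N²·(1 − n/N)·s²/n.
f = 255/5327 = 0.04786934; Var(ȳ) = 0.95213066·70130000/255 = 261854.6.
Var(Ŷ) = 5327² · 261854.6 = 7.4306294 × 10^12.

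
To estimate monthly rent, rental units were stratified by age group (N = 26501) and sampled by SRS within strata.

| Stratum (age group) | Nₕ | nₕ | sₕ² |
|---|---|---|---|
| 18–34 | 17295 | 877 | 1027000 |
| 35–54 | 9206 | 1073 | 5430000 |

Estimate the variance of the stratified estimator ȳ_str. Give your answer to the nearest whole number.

Var(ȳ_str) = Σₕ Wₕ²(1 − fₕ)sₕ²/nₕ with Wₕ = Nₕ/N, N = 26501.
18–34: Wₕ = 0.65261688; term = 0.65261688²·(1 − 0.05070830)·1027000/877 = 473.4642.
35–54: Wₕ = 0.34738312; term = 0.34738312²·(1 − 0.11655442)·5430000/1073 = 539.5073.
Sum = 1012.9715.

1013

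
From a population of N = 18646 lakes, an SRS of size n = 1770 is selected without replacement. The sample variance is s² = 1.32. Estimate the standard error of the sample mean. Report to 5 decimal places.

0.02598

Under SRS without replacement, Var(ȳ) = (1 − f)·s²/n with f = n/N = 1770/18646 = 0.09492653.
Var(ȳ) = (1 − 0.09492653)·1.32/1770 = 0.90507347·7.4576271 × 10^-4 = 6.7497005 × 10^-4.
SE(ȳ) = √(6.7497005 × 10^-4) = 0.02598.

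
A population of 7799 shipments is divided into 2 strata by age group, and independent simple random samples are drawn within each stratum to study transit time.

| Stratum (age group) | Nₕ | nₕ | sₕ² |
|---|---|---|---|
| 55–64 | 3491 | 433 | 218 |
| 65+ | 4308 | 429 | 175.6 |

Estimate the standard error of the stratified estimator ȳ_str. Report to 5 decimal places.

0.44813

Var(ȳ_str) = Σₕ Wₕ²(1 − fₕ)sₕ²/nₕ with Wₕ = Nₕ/N, N = 7799.
55–64: Wₕ = 0.44762149; term = 0.44762149²·(1 − 0.12403323)·218/433 = 0.088364553.
65+: Wₕ = 0.55237851; term = 0.55237851²·(1 − 0.09958217)·175.6/429 = 0.11245658.
Sum = 0.20082113.
SE = √(0.20082113) = 0.44813.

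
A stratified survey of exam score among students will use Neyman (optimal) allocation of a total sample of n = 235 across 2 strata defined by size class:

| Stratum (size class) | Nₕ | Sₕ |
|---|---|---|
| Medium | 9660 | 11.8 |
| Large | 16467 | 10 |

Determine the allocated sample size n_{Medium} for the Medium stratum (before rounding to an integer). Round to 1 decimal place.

Neyman allocation: nₕ = n·NₕSₕ / Σⱼ NⱼSⱼ.
Σ NⱼSⱼ = 9660·11.8 + 16467·10 = 278658.
n_{Medium} = 235·9660·11.8 / 278658 = 96.1.

96.1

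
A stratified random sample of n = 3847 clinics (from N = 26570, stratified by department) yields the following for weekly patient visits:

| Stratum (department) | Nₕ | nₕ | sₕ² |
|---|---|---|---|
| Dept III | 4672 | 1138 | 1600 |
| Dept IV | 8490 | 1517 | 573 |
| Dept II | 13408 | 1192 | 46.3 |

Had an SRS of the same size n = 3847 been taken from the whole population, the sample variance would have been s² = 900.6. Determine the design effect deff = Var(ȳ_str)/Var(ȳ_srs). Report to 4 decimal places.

0.3675

Var(ȳ_str) = Σ Wₕ²(1−fₕ)sₕ²/nₕ with Wₕ = Nₕ/26570:
  Dept III: (4672/26570)²·(1−1138/4672)·1600/1138 = 0.032882437
  Dept IV: (8490/26570)²·(1−1517/8490)·573/1517 = 0.031674757
  Dept II: (13408/26570)²·(1−1192/13408)·46.3/1192 = 0.0090118645
  → Var(ȳ_str) = 0.073569059.
Var(ȳ_srs) = (1 − 3847/26570)·900.6/3847 = 0.20020913.
deff = 0.073569059 / 0.20020913 = 0.3675.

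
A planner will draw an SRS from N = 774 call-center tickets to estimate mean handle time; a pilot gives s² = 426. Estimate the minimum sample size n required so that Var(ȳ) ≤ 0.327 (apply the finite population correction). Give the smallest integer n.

Without fpc, n₀ = s²/D = 426/0.327 = 1302.7523.
With fpc, (1 − n/N)·s²/n ≤ D requires n ≥ n₀/(1 + n₀/N) = 1302.7523/(1 + 1302.7523/774) = 485.5323.
Rounding up, n = 486.

486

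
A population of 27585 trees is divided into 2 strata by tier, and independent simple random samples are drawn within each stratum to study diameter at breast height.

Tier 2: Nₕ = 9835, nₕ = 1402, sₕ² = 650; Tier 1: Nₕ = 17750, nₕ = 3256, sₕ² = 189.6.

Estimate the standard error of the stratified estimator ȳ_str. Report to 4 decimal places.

0.2650

Var(ȳ_str) = Σₕ Wₕ²(1 − fₕ)sₕ²/nₕ with Wₕ = Nₕ/N, N = 27585.
Tier 2: Wₕ = 0.35653435; term = 0.35653435²·(1 − 0.14255211)·650/1402 = 0.050533087.
Tier 1: Wₕ = 0.64346565; term = 0.64346565²·(1 − 0.18343662)·189.6/3256 = 0.019687681.
Sum = 0.070220768.
SE = √(0.070220768) = 0.2650.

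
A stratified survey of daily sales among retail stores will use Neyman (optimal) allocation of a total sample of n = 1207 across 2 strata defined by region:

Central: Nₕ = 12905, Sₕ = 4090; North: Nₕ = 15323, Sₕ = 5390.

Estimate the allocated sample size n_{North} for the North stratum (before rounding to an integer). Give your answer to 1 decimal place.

Neyman allocation: nₕ = n·NₕSₕ / Σⱼ NⱼSⱼ.
Σ NⱼSⱼ = 12905·4090 + 15323·5390 = 1.3537242 × 10^8.
n_{North} = 1207·15323·5390 / (1.3537242 × 10^8) = 736.4.

736.4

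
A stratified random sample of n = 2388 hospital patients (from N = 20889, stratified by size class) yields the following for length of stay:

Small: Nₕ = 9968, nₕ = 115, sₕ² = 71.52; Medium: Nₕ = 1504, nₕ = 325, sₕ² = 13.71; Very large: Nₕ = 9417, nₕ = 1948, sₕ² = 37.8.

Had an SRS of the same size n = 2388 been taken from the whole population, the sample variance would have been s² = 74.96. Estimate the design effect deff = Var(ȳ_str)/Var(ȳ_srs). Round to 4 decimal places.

5.1537

Var(ȳ_str) = Σ Wₕ²(1−fₕ)sₕ²/nₕ with Wₕ = Nₕ/20889:
  Small: (9968/20889)²·(1−115/9968)·71.52/115 = 0.13998158
  Medium: (1504/20889)²·(1−325/1504)·13.71/325 = 1.7142748 × 10^-4
  Very large: (9417/20889)²·(1−1948/9417)·37.8/1948 = 0.0031278259
  → Var(ȳ_str) = 0.14328083.
Var(ȳ_srs) = (1 − 2388/20889)·74.96/2388 = 0.027801793.
deff = 0.14328083 / 0.027801793 = 5.1537.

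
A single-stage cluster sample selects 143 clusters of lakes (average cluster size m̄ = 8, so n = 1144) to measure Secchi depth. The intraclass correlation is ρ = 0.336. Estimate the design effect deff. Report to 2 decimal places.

deff = 1 + (8 − 1)·0.336 = 1 + 2.352 = 3.352.

3.35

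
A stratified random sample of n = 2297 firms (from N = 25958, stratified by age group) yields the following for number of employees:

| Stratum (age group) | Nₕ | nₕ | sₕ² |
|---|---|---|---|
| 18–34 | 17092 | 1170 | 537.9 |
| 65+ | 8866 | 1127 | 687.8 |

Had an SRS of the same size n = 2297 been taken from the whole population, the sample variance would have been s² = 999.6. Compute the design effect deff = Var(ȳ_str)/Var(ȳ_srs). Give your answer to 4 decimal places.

Var(ȳ_str) = Σ Wₕ²(1−fₕ)sₕ²/nₕ with Wₕ = Nₕ/25958:
  18–34: (17092/25958)²·(1−1170/17092)·537.9/1170 = 0.1856794
  65+: (8866/25958)²·(1−1127/8866)·687.8/1127 = 0.062145312
  → Var(ȳ_str) = 0.24782471.
Var(ȳ_srs) = (1 − 2297/25958)·999.6/2297 = 0.39666796.
deff = 0.24782471 / 0.39666796 = 0.6248.

0.6248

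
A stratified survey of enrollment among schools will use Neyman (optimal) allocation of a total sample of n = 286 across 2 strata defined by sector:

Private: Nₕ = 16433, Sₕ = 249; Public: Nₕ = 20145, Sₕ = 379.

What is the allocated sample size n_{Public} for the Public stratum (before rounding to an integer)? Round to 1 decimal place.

Neyman allocation: nₕ = n·NₕSₕ / Σⱼ NⱼSⱼ.
Σ NⱼSⱼ = 16433·249 + 20145·379 = 1.1726772 × 10^7.
n_{Public} = 286·20145·379 / (1.1726772 × 10^7) = 186.2.

186.2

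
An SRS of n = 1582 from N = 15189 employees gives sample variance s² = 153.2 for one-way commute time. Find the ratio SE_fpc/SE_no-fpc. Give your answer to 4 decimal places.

0.9465

f = n/N = 1582/15189 = 0.10415432.
SE_no-fpc = √(s²/n) = 0.31119037; SE_fpc = √((1−f)s²/n) = 0.29453896.
Ratio = √(1−f) = 0.94649125.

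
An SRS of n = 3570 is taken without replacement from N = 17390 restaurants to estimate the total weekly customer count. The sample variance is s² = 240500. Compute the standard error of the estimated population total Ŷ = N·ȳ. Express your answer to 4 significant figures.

127200

Var(Ŷ) = N²·Var(ȳ) = N²·(1 − n/N)·s²/n.
f = 3570/17390 = 0.20529040; Var(ȳ) = 0.79470960·240500/3570 = 53.53716.
Var(Ŷ) = 17390² · 53.53716 = 1.6190285 × 10^10.
SE(Ŷ) = √(1.6190285 × 10^10) = 127200.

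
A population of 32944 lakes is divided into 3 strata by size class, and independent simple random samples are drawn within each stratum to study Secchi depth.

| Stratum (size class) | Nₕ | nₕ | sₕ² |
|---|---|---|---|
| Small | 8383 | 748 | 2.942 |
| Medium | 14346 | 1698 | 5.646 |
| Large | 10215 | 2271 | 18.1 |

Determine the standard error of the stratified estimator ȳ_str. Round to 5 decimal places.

0.03720

Var(ȳ_str) = Σₕ Wₕ²(1 − fₕ)sₕ²/nₕ with Wₕ = Nₕ/N, N = 32944.
Small: Wₕ = 0.25446212; term = 0.25446212²·(1 − 0.08922820)·2.942/748 = 2.3195136 × 10^-4.
Medium: Wₕ = 0.43546625; term = 0.43546625²·(1 − 0.11836052)·5.646/1698 = 5.5590837 × 10^-4.
Large: Wₕ = 0.31007164; term = 0.31007164²·(1 − 0.22232012)·18.1/2271 = 5.9591784 × 10^-4.
Sum = 0.0013837776.
SE = √(0.0013837776) = 0.03720.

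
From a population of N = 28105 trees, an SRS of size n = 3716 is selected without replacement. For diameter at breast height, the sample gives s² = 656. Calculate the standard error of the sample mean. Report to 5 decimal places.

Under SRS without replacement, Var(ȳ) = (1 − f)·s²/n with f = n/N = 3716/28105 = 0.13221847.
Var(ȳ) = (1 − 0.13221847)·656/3716 = 0.86778153·0.17653391 = 0.15319286.
SE(ȳ) = √(0.15319286) = 0.39140.

0.39140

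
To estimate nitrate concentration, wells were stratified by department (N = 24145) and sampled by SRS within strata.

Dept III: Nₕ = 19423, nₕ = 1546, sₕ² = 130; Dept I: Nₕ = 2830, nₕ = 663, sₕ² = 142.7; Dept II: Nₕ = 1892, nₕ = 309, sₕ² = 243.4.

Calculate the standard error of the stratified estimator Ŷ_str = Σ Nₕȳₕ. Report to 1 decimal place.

5733.8

Var(Ŷ_str) = Σₕ Nₕ²(1 − fₕ)sₕ²/nₕ.
Dept III: 19423²·(1 − 1546/19423)·130/1546 = 2.9197443 × 10^7.
Dept I: 2830²·(1 − 663/2830)·142.7/663 = 1.3199449 × 10^6.
Dept II: 1892²·(1 − 309/1892)·243.4/309 = 2.3591966 × 10^6.
Sum = 3.2876585 × 10^7.
SE = √(3.2876585 × 10^7) = 5733.8.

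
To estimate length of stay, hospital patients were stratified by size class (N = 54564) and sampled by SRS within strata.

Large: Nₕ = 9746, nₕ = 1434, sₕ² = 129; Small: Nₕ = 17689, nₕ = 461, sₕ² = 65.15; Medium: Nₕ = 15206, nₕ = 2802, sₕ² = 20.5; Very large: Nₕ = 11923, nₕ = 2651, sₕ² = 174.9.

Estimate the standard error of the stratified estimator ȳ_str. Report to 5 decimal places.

0.14081

Var(ȳ_str) = Σₕ Wₕ²(1 − fₕ)sₕ²/nₕ with Wₕ = Nₕ/N, N = 54564.
Large: Wₕ = 0.17861594; term = 0.17861594²·(1 − 0.14713729)·129/1434 = 0.0024477108.
Small: Wₕ = 0.32418811; term = 0.32418811²·(1 − 0.02606139)·65.15/461 = 0.014465693.
Medium: Wₕ = 0.27868191; term = 0.27868191²·(1 − 0.18426937)·20.5/2802 = 4.6350036 × 10^-4.
Very large: Wₕ = 0.21851404; term = 0.21851404²·(1 − 0.22234337)·174.9/2651 = 0.0024497775.
Sum = 0.019826682.
SE = √(0.019826682) = 0.14081.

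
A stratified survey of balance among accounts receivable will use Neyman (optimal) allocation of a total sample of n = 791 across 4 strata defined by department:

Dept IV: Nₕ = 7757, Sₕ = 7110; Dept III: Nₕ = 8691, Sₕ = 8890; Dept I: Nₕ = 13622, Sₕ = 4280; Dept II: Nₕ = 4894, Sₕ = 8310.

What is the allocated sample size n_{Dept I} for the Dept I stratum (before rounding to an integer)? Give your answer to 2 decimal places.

199.31

Neyman allocation: nₕ = n·NₕSₕ / Σⱼ NⱼSⱼ.
Σ NⱼSⱼ = 7757·7110 + 8691·8890 + 13622·4280 + 4894·8310 = 2.3138656 × 10^8.
n_{Dept I} = 791·13622·4280 / (2.3138656 × 10^8) = 199.31.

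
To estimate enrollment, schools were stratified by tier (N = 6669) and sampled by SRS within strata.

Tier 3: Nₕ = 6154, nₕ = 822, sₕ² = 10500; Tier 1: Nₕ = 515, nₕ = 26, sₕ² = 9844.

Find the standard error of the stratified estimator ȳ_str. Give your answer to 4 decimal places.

Var(ȳ_str) = Σₕ Wₕ²(1 − fₕ)sₕ²/nₕ with Wₕ = Nₕ/N, N = 6669.
Tier 3: Wₕ = 0.92277703; term = 0.92277703²·(1 − 0.13357166)·10500/822 = 9.4241823.
Tier 1: Wₕ = 0.07722297; term = 0.07722297²·(1 − 0.05048544)·9844/26 = 2.1438427.
Sum = 11.568025.
SE = √(11.568025) = 3.4012.

3.4012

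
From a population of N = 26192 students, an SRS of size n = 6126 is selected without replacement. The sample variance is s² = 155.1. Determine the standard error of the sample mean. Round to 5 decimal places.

0.13927

Under SRS without replacement, Var(ȳ) = (1 − f)·s²/n with f = n/N = 6126/26192 = 0.23388821.
Var(ȳ) = (1 − 0.23388821)·155.1/6126 = 0.76611179·0.025318315 = 0.01939666.
SE(ȳ) = √(0.01939666) = 0.13927.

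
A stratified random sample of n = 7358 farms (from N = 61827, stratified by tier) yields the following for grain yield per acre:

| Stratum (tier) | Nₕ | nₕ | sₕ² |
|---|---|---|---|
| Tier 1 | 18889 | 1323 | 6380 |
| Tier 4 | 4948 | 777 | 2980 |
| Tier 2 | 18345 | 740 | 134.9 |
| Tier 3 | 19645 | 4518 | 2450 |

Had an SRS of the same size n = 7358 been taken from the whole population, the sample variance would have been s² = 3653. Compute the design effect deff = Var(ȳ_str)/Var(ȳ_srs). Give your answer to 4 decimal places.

Var(ȳ_str) = Σ Wₕ²(1−fₕ)sₕ²/nₕ with Wₕ = Nₕ/61827:
  Tier 1: (18889/61827)²·(1−1323/18889)·6380/1323 = 0.41858757
  Tier 4: (4948/61827)²·(1−777/4948)·2980/777 = 0.020706599
  Tier 2: (18345/61827)²·(1−740/18345)·134.9/740 = 0.015402018
  Tier 3: (19645/61827)²·(1−4518/19645)·2450/4518 = 0.042156869
  → Var(ȳ_str) = 0.49685306.
Var(ȳ_srs) = (1 − 7358/61827)·3653/7358 = 0.43738221.
deff = 0.49685306 / 0.43738221 = 1.1360.

1.1360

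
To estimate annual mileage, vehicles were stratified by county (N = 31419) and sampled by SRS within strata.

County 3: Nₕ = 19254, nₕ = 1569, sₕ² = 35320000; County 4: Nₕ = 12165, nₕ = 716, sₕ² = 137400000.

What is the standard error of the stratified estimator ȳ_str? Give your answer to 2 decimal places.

186.65

Var(ȳ_str) = Σₕ Wₕ²(1 − fₕ)sₕ²/nₕ with Wₕ = Nₕ/N, N = 31419.
County 3: Wₕ = 0.61281390; term = 0.61281390²·(1 − 0.08148956)·35320000/1569 = 7764.9572.
County 4: Wₕ = 0.38718610; term = 0.38718610²·(1 − 0.05885738)·137400000/716 = 27075.012.
Sum = 34839.969.
SE = √(34839.969) = 186.65.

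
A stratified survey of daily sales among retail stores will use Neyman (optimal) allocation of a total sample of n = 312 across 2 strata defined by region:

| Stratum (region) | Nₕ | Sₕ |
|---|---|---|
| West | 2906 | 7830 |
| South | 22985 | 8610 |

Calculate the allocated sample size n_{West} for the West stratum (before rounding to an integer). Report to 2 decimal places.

32.17

Neyman allocation: nₕ = n·NₕSₕ / Σⱼ NⱼSⱼ.
Σ NⱼSⱼ = 2906·7830 + 22985·8610 = 2.2065483 × 10^8.
n_{West} = 312·2906·7830 / (2.2065483 × 10^8) = 32.17.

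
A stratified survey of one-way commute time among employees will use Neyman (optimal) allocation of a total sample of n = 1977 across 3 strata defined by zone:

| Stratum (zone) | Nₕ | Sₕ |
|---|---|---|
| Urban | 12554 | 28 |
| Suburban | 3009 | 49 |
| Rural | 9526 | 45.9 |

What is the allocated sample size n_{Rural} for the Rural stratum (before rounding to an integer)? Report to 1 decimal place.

Neyman allocation: nₕ = n·NₕSₕ / Σⱼ NⱼSⱼ.
Σ NⱼSⱼ = 12554·28 + 3009·49 + 9526·45.9 = 936196.4.
n_{Rural} = 1977·9526·45.9 / 936196.4 = 923.3.

923.3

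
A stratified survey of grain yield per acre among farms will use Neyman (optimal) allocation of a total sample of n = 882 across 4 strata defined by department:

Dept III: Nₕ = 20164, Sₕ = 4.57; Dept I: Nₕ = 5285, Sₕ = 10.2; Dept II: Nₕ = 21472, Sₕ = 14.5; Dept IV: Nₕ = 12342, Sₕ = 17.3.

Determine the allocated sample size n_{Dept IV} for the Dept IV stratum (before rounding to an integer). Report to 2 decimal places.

Neyman allocation: nₕ = n·NₕSₕ / Σⱼ NⱼSⱼ.
Σ NⱼSⱼ = 20164·4.57 + 5285·10.2 + 21472·14.5 + 12342·17.3 = 670917.08.
n_{Dept IV} = 882·12342·17.3 / 670917.08 = 280.69.

280.69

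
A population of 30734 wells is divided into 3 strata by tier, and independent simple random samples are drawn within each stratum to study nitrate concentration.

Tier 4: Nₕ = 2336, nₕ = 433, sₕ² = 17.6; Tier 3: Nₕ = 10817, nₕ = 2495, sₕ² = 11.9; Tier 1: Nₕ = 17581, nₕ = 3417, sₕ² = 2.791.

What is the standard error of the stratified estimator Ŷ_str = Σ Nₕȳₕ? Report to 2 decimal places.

Var(Ŷ_str) = Σₕ Nₕ²(1 − fₕ)sₕ²/nₕ.
Tier 4: 2336²·(1 − 433/2336)·17.6/433 = 180690.95.
Tier 3: 10817²·(1 − 2495/10817)·11.9/2495 = 429349.49.
Tier 1: 17581²·(1 − 3417/17581)·2.791/3417 = 203396.91.
Sum = 813437.35.
SE = √(813437.35) = 901.91.

901.91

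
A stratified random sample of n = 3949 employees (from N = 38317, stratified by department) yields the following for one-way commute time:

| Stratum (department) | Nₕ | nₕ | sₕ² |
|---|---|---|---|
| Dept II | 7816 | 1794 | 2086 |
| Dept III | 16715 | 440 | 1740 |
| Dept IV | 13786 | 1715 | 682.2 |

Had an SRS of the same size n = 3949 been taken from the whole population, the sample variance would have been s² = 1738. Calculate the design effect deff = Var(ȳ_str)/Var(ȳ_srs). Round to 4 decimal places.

2.0648

Var(ȳ_str) = Σ Wₕ²(1−fₕ)sₕ²/nₕ with Wₕ = Nₕ/38317:
  Dept II: (7816/38317)²·(1−1794/7816)·2086/1794 = 0.037276418
  Dept III: (16715/38317)²·(1−440/16715)·1740/440 = 0.7327249
  Dept IV: (13786/38317)²·(1−1715/13786)·682.2/1715 = 0.045086458
  → Var(ȳ_str) = 0.81508778.
Var(ȳ_srs) = (1 − 3949/38317)·1738/3949 = 0.39475296.
deff = 0.81508778 / 0.39475296 = 2.0648.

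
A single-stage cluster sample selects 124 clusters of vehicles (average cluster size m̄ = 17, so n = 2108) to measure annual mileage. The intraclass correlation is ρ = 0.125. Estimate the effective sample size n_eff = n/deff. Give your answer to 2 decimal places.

deff = 1 + (17 − 1)·0.125 = 1 + 2 = 3.
n_eff = 2108 / 3 = 702.67.

702.67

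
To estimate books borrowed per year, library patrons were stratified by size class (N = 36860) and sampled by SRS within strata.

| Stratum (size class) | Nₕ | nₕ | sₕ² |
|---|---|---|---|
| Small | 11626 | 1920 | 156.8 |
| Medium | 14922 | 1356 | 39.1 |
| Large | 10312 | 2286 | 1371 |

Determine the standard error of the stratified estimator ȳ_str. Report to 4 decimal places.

Var(ȳ_str) = Σₕ Wₕ²(1 − fₕ)sₕ²/nₕ with Wₕ = Nₕ/N, N = 36860.
Small: Wₕ = 0.31540966; term = 0.31540966²·(1 − 0.16514708)·156.8/1920 = 0.0067827338.
Medium: Wₕ = 0.40482908; term = 0.40482908²·(1 − 0.09087254)·39.1/1356 = 0.0042962076.
Large: Wₕ = 0.27976126; term = 0.27976126²·(1 − 0.22168348)·1371/2286 = 0.036533613.
Sum = 0.047612554.
SE = √(0.047612554) = 0.2182.

0.2182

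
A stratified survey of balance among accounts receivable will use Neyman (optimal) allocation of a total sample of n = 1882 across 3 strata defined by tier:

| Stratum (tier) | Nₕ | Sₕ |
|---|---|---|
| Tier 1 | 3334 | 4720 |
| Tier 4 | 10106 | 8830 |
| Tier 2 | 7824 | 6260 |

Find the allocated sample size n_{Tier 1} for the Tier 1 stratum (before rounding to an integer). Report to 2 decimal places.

Neyman allocation: nₕ = n·NₕSₕ / Σⱼ NⱼSⱼ.
Σ NⱼSⱼ = 3334·4720 + 10106·8830 + 7824·6260 = 1.539507 × 10^8.
n_{Tier 1} = 1882·3334·4720 / (1.539507 × 10^8) = 192.37.

192.37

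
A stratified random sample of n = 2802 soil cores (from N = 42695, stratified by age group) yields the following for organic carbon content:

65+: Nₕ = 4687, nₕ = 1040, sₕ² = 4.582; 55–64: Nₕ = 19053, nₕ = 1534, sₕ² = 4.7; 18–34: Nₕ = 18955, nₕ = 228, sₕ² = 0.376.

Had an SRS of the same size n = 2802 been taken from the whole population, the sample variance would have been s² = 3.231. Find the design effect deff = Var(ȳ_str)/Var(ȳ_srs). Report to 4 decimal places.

Var(ȳ_str) = Σ Wₕ²(1−fₕ)sₕ²/nₕ with Wₕ = Nₕ/42695:
  65+: (4687/42695)²·(1−1040/4687)·4.582/1040 = 4.1314112 × 10^-5
  55–64: (19053/42695)²·(1−1534/19053)·4.7/1534 = 5.6103653 × 10^-4
  18–34: (18955/42695)²·(1−228/18955)·0.376/228 = 3.2113746 × 10^-4
  → Var(ȳ_str) = 9.234881 × 10^-4.
Var(ȳ_srs) = (1 − 2802/42695)·3.231/2802 = 0.0010774286.
deff = (9.234881 × 10^-4) / 0.0010774286 = 0.8571.

0.8571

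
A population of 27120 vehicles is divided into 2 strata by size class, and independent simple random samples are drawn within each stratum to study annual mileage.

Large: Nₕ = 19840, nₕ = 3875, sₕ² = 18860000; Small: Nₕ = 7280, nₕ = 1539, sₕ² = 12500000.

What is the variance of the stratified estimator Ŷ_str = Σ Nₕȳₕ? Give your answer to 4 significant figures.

1.881 × 10^12

Var(Ŷ_str) = Σₕ Nₕ²(1 − fₕ)sₕ²/nₕ.
Large: 19840²·(1 − 3875/19840)·18860000/3875 = 1.5416315 × 10^12.
Small: 7280²·(1 − 1539/7280)·12500000/1539 = 3.3946134 × 10^11.
Sum = 1.8810928 × 10^12.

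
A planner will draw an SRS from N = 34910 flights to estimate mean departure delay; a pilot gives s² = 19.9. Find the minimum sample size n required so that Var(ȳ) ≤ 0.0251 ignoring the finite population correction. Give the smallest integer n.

Without fpc, n₀ = s²/D = 19.9/0.0251 = 792.8287.
Rounding up, n = 793.

793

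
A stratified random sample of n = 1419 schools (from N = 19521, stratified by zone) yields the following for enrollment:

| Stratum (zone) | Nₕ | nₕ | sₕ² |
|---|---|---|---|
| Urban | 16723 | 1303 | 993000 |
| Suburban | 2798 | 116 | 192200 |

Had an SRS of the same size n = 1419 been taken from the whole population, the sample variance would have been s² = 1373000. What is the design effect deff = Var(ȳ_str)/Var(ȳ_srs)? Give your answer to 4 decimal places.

0.6111

Var(ȳ_str) = Σ Wₕ²(1−fₕ)sₕ²/nₕ with Wₕ = Nₕ/19521:
  Urban: (16723/19521)²·(1−1303/16723)·993000/1303 = 515.70254
  Suburban: (2798/19521)²·(1−116/2798)·192200/116 = 32.628549
  → Var(ȳ_str) = 548.33109.
Var(ȳ_srs) = (1 − 1419/19521)·1373000/1419 = 897.24829.
deff = 548.33109 / 897.24829 = 0.6111.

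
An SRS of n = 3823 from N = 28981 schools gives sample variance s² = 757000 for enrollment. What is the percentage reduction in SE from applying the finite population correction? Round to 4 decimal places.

6.8289

f = n/N = 3823/28981 = 0.13191401.
SE_no-fpc = √(s²/n) = 14.071675; SE_fpc = √((1−f)s²/n) = 13.110739.
Ratio = √(1−f) = 0.93171132. Reduction = 100·(1 − 0.93171132) = 6.8289%.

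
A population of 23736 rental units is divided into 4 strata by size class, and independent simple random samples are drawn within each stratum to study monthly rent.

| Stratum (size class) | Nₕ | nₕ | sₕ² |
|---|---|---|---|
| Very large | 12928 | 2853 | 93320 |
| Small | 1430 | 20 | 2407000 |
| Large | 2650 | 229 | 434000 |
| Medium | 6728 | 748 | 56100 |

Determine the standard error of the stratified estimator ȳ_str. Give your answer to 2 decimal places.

21.57

Var(ȳ_str) = Σₕ Wₕ²(1 − fₕ)sₕ²/nₕ with Wₕ = Nₕ/N, N = 23736.
Very large: Wₕ = 0.54465790; term = 0.54465790²·(1 − 0.22068379)·93320/2853 = 7.5619585.
Small: Wₕ = 0.06024604; term = 0.06024604²·(1 − 0.01398601)·2407000/20 = 430.71121.
Large: Wₕ = 0.11164476; term = 0.11164476²·(1 − 0.08641509)·434000/229 = 21.581411.
Medium: Wₕ = 0.28345130; term = 0.28345130²·(1 − 0.11117717)·56100/748 = 5.3559111.
Sum = 465.21049.
SE = √(465.21049) = 21.57.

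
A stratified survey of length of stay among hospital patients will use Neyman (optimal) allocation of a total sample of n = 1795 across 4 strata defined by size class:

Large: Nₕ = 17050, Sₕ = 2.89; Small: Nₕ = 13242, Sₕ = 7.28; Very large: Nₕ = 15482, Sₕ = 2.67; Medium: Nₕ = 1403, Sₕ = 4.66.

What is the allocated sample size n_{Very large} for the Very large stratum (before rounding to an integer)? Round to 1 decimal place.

383.4

Neyman allocation: nₕ = n·NₕSₕ / Σⱼ NⱼSⱼ.
Σ NⱼSⱼ = 17050·2.89 + 13242·7.28 + 15482·2.67 + 1403·4.66 = 193551.18.
n_{Very large} = 1795·15482·2.67 / 193551.18 = 383.4.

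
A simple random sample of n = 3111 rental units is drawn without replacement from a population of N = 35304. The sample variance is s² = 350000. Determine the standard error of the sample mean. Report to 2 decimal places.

10.13

Under SRS without replacement, Var(ȳ) = (1 − f)·s²/n with f = n/N = 3111/35304 = 0.08812033.
Var(ȳ) = (1 − 0.08812033)·350000/3111 = 0.91187967·112.50402 = 102.59013.
SE(ȳ) = √(102.59013) = 10.13.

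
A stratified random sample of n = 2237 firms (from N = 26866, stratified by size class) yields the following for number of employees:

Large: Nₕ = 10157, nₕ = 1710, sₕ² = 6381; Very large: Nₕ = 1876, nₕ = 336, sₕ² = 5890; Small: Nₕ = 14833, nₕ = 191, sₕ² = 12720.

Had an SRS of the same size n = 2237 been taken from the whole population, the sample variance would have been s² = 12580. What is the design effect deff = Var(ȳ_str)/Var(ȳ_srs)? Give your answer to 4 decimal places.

Var(ȳ_str) = Σ Wₕ²(1−fₕ)sₕ²/nₕ with Wₕ = Nₕ/26866:
  Large: (10157/26866)²·(1−1710/10157)·6381/1710 = 0.44356223
  Very large: (1876/26866)²·(1−336/1876)·5890/336 = 0.070165488
  Small: (14833/26866)²·(1−191/14833)·12720/191 = 20.03905
  → Var(ȳ_str) = 20.552778.
Var(ȳ_srs) = (1 − 2237/26866)·12580/2237 = 5.1553532.
deff = 20.552778 / 5.1553532 = 3.9867.

3.9867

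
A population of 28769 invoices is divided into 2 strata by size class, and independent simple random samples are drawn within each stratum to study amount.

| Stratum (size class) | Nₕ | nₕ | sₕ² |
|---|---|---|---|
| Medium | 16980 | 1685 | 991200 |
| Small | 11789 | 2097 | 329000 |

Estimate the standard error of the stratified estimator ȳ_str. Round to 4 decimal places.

14.3612

Var(ȳ_str) = Σₕ Wₕ²(1 − fₕ)sₕ²/nₕ with Wₕ = Nₕ/N, N = 28769.
Medium: Wₕ = 0.59021864; term = 0.59021864²·(1 − 0.09923439)·991200/1685 = 184.58611.
Small: Wₕ = 0.40978136; term = 0.40978136²·(1 − 0.17787768)·329000/2097 = 21.658995.
Sum = 206.24511.
SE = √(206.24511) = 14.3612.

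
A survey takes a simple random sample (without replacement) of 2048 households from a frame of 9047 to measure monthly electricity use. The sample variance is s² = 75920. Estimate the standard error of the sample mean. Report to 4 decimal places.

5.3552

Under SRS without replacement, Var(ȳ) = (1 − f)·s²/n with f = n/N = 2048/9047 = 0.22637338.
Var(ȳ) = (1 − 0.22637338)·75920/2048 = 0.77362662·37.070312 = 28.67858.
SE(ȳ) = √(28.67858) = 5.3552.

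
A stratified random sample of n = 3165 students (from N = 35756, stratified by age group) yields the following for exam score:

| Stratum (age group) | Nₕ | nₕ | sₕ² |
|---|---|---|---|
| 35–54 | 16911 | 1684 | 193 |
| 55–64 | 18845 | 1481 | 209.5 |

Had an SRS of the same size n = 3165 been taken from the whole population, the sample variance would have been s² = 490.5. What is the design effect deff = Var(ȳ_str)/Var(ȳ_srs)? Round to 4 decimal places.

Var(ȳ_str) = Σ Wₕ²(1−fₕ)sₕ²/nₕ with Wₕ = Nₕ/35756:
  35–54: (16911/35756)²·(1−1684/16911)·193/1684 = 0.023083465
  55–64: (18845/35756)²·(1−1481/18845)·209.5/1481 = 0.036205707
  → Var(ȳ_str) = 0.059289172.
Var(ȳ_srs) = (1 − 3165/35756)·490.5/3165 = 0.14125833.
deff = 0.059289172 / 0.14125833 = 0.4197.

0.4197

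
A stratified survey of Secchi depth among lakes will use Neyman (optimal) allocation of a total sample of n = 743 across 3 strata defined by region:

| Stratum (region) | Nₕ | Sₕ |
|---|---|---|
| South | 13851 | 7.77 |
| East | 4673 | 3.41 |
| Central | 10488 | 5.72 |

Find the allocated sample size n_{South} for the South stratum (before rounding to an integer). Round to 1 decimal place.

435.7

Neyman allocation: nₕ = n·NₕSₕ / Σⱼ NⱼSⱼ.
Σ NⱼSⱼ = 13851·7.77 + 4673·3.41 + 10488·5.72 = 183548.56.
n_{South} = 743·13851·7.77 / 183548.56 = 435.7.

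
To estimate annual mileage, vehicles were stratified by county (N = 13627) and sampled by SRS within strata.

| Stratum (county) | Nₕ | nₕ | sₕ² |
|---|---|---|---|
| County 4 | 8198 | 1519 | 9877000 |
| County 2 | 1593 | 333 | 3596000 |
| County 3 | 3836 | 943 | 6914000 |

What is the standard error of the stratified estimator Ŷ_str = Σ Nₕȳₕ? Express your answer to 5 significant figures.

677550

Var(Ŷ_str) = Σₕ Nₕ²(1 − fₕ)sₕ²/nₕ.
County 4: 8198²·(1 − 1519/8198)·9877000/1519 = 3.5603004 × 10^11.
County 2: 1593²·(1 − 333/1593)·3596000/333 = 2.1675133 × 10^10.
County 3: 3836²·(1 − 943/3836)·6914000/943 = 8.1366328 × 10^10.
Sum = 4.590715 × 10^11.
SE = √(4.590715 × 10^11) = 677550.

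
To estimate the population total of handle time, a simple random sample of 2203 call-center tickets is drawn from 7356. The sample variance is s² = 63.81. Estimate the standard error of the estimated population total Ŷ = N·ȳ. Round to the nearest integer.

1048

Var(Ŷ) = N²·Var(ȳ) = N²·(1 − n/N)·s²/n.
f = 2203/7356 = 0.29948341; Var(ȳ) = 0.70051659·63.81/2203 = 0.020290496.
Var(Ŷ) = 7356² · 0.020290496 = 1.0979337 × 10^6.
SE(Ŷ) = √(1.0979337 × 10^6) = 1048.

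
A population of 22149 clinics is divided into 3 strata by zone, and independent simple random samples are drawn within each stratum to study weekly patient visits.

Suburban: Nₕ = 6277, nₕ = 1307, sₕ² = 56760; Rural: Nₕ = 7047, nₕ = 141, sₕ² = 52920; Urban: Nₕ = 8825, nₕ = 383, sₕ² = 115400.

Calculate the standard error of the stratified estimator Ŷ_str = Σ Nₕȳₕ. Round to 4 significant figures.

205100

Var(Ŷ_str) = Σₕ Nₕ²(1 − fₕ)sₕ²/nₕ.
Suburban: 6277²·(1 − 1307/6277)·56760/1307 = 1.3548004 × 10^9.
Rural: 7047²·(1 − 141/7047)·52920/141 = 1.82655 × 10^10.
Urban: 8825²·(1 − 383/8825)·115400/383 = 2.2447454 × 10^10.
Sum = 4.2067754 × 10^10.
SE = √(4.2067754 × 10^10) = 205100.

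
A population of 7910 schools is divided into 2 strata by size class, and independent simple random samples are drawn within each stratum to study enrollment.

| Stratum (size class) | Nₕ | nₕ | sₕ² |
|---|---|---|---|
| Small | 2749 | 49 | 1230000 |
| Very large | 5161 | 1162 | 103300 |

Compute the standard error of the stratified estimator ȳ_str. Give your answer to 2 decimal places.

Var(ȳ_str) = Σₕ Wₕ²(1 − fₕ)sₕ²/nₕ with Wₕ = Nₕ/N, N = 7910.
Small: Wₕ = 0.34753477; term = 0.34753477²·(1 − 0.01782466)·1230000/49 = 2977.7934.
Very large: Wₕ = 0.65246523; term = 0.65246523²·(1 − 0.22515016)·103300/1162 = 29.324221.
Sum = 3007.1176.
SE = √(3007.1176) = 54.84.

54.84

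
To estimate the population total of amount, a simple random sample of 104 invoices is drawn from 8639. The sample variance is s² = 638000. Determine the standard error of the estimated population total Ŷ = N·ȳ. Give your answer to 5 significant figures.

Var(Ŷ) = N²·Var(ȳ) = N²·(1 − n/N)·s²/n.
f = 104/8639 = 0.01203843; Var(ȳ) = 0.98796157·638000/104 = 6060.7642.
Var(Ŷ) = 8639² · 6060.7642 = 4.523289 × 10^11.
SE(Ŷ) = √(4.523289 × 10^11) = 672550.

672550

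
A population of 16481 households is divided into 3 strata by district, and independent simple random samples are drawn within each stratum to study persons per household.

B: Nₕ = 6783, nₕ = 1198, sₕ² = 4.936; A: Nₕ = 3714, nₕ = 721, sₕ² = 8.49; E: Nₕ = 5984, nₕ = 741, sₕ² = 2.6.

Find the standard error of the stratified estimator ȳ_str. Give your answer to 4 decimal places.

Var(ȳ_str) = Σₕ Wₕ²(1 − fₕ)sₕ²/nₕ with Wₕ = Nₕ/N, N = 16481.
B: Wₕ = 0.41156483; term = 0.41156483²·(1 − 0.17661802)·4.936/1198 = 5.7464047 × 10^-4.
A: Wₕ = 0.22535040; term = 0.22535040²·(1 − 0.19413032)·8.49/721 = 4.8189667 × 10^-4.
E: Wₕ = 0.36308476; term = 0.36308476²·(1 − 0.12383021)·2.6/741 = 4.05284 × 10^-4.
Sum = 0.0014618211.
SE = √(0.0014618211) = 0.0382.

0.0382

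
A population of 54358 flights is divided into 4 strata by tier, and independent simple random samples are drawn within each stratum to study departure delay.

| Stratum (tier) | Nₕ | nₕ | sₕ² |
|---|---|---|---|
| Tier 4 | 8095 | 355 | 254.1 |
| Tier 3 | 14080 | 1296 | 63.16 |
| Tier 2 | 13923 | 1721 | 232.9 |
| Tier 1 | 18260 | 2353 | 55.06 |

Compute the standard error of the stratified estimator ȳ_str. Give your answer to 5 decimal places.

0.16801

Var(ȳ_str) = Σₕ Wₕ²(1 − fₕ)sₕ²/nₕ with Wₕ = Nₕ/N, N = 54358.
Tier 4: Wₕ = 0.14892012; term = 0.14892012²·(1 − 0.04385423)·254.1/355 = 0.015177743.
Tier 3: Wₕ = 0.25902351; term = 0.25902351²·(1 − 0.09204545)·63.16/1296 = 0.0029687908.
Tier 2: Wₕ = 0.25613525; term = 0.25613525²·(1 − 0.12360842)·232.9/1721 = 0.0077808228.
Tier 1: Wₕ = 0.33592112; term = 0.33592112²·(1 − 0.12886090)·55.06/2353 = 0.0023002572.
Sum = 0.028227614.
SE = √(0.028227614) = 0.16801.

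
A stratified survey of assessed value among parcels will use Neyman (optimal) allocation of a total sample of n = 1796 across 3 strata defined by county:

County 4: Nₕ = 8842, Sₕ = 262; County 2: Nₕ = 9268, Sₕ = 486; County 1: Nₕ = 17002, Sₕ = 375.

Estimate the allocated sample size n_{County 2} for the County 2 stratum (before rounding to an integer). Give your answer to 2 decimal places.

Neyman allocation: nₕ = n·NₕSₕ / Σⱼ NⱼSⱼ.
Σ NⱼSⱼ = 8842·262 + 9268·486 + 17002·375 = 1.3196602 × 10^7.
n_{County 2} = 1796·9268·486 / (1.3196602 × 10^7) = 613.01.

613.01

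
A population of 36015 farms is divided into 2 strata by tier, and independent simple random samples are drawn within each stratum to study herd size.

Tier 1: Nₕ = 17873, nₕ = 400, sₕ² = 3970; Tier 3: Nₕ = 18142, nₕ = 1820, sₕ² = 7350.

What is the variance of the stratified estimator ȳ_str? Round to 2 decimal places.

3.31

Var(ȳ_str) = Σₕ Wₕ²(1 − fₕ)sₕ²/nₕ with Wₕ = Nₕ/N, N = 36015.
Tier 1: Wₕ = 0.49626544; term = 0.49626544²·(1 − 0.02238013)·3970/400 = 2.3896187.
Tier 3: Wₕ = 0.50373456; term = 0.50373456²·(1 − 0.10031970)·7350/1820 = 0.9219506.
Sum = 3.3115693.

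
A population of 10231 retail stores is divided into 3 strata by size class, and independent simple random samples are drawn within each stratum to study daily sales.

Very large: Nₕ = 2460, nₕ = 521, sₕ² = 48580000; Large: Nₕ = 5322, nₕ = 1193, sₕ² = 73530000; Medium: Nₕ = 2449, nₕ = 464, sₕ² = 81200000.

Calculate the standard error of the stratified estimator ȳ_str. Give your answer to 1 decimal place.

159.1

Var(ȳ_str) = Σₕ Wₕ²(1 − fₕ)sₕ²/nₕ with Wₕ = Nₕ/N, N = 10231.
Very large: Wₕ = 0.24044570; term = 0.24044570²·(1 − 0.21178862)·48580000/521 = 4249.0959.
Large: Wₕ = 0.52018376; term = 0.52018376²·(1 − 0.22416385)·73530000/1193 = 12939.208.
Medium: Wₕ = 0.23937054; term = 0.23937054²·(1 − 0.18946509)·81200000/464 = 8127.3914.
Sum = 25315.695.
SE = √(25315.695) = 159.1.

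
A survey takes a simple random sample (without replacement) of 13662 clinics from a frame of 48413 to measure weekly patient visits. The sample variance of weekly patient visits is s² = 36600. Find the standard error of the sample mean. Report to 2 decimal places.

1.39

Under SRS without replacement, Var(ȳ) = (1 − f)·s²/n with f = n/N = 13662/48413 = 0.28219693.
Var(ȳ) = (1 − 0.28219693)·36600/13662 = 0.71780307·2.6789635 = 1.9229683.
SE(ȳ) = √(1.9229683) = 1.39.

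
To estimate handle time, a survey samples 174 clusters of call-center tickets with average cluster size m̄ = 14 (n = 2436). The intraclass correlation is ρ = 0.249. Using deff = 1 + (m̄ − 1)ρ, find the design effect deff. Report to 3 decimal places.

deff = 1 + (14 − 1)·0.249 = 1 + 3.237 = 4.237.

4.237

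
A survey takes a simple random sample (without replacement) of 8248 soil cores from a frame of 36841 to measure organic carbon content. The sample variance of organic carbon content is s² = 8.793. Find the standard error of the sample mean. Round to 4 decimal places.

0.0288

Under SRS without replacement, Var(ȳ) = (1 − f)·s²/n with f = n/N = 8248/36841 = 0.22388100.
Var(ȳ) = (1 − 0.22388100)·8.793/8248 = 0.77611900·0.0010660766 = 8.2740232 × 10^-4.
SE(ȳ) = √(8.2740232 × 10^-4) = 0.0288.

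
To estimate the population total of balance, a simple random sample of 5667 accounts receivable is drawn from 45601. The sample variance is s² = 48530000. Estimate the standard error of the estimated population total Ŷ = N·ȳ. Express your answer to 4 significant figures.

3.949 × 10^6

Var(Ŷ) = N²·Var(ȳ) = N²·(1 − n/N)·s²/n.
f = 5667/45601 = 0.12427359; Var(ȳ) = 0.87572641·48530000/5667 = 7499.3829.
Var(Ŷ) = 45601² · 7499.3829 = 1.5594601 × 10^13.
SE(Ŷ) = √(1.5594601 × 10^13) = 3.949 × 10^6.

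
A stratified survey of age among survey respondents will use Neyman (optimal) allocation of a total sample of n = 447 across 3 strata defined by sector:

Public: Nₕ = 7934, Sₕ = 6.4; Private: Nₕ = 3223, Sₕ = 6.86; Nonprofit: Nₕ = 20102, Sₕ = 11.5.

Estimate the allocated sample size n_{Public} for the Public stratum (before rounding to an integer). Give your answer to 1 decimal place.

74.6

Neyman allocation: nₕ = n·NₕSₕ / Σⱼ NⱼSⱼ.
Σ NⱼSⱼ = 7934·6.4 + 3223·6.86 + 20102·11.5 = 304060.38.
n_{Public} = 447·7934·6.4 / 304060.38 = 74.6.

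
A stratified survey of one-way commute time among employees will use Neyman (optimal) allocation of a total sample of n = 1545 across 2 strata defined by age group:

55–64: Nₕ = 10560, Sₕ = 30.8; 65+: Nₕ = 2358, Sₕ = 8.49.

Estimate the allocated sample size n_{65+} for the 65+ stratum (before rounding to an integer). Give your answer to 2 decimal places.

Neyman allocation: nₕ = n·NₕSₕ / Σⱼ NⱼSⱼ.
Σ NⱼSⱼ = 10560·30.8 + 2358·8.49 = 345267.42.
n_{65+} = 1545·2358·8.49 / 345267.42 = 89.58.

89.58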